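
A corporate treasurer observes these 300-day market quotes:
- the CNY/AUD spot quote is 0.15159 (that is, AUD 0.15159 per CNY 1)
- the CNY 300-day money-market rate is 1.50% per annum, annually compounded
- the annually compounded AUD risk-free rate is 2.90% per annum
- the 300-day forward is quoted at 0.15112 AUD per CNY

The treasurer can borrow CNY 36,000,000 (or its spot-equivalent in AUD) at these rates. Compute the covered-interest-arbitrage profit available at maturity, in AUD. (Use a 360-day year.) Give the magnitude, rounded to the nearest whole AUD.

AUD 80,569

T = 300/360 years.
Keep in CNY, deliver into the forward: 36,000,000·1.012484465·0.15112 = AUD 5,508,239.48.
Swap to AUD now, deposit: 36,000,000·0.15159·1.024108912 = AUD 5,588,808.12.
The quoted forward undervalues CNY, so borrow CNY, convert to AUD at spot, deposit the AUD at 2.90%, and buy CNY forward at 0.15112 to cover the loan.
Arbitrage profit = |5,508,239.48 − 5,588,808.12| = AUD 80,569.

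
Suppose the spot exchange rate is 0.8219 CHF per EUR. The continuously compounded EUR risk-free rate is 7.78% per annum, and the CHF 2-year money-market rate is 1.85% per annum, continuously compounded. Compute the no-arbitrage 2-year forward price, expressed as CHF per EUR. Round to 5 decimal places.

0.72998

T = 2 years.
Growth of 1 CHF over T: e^(0.0185×2) = 1.037693.
EUR growth factor: e^(0.0778×2) = 1.1683588.
CIP: F = S · (grow CHF)/(grow EUR) = 0.8219 × 1.037693/1.1683588 = 0.7299811 CHF per EUR.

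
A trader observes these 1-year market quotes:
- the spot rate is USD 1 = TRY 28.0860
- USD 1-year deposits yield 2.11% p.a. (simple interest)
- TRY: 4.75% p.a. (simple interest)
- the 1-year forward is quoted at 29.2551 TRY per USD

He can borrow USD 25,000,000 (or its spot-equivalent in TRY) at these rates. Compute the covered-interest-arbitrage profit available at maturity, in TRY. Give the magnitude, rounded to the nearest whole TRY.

T = 1 year.
Route A — deposit USD, sell forward: 25,000,000 × 1.021100 × 29.2551 = TRY 746,809,565.25.
Route B — convert at spot, deposit TRY: 25,000,000 × 28.0860 × 1.047500 = TRY 735,502,125.00.
The quoted forward overvalues USD, so borrow TRY, buy USD at spot, deposit the USD at 2.11%, and sell the proceeds forward at 29.2551.
Arbitrage profit = |746,809,565.25 − 735,502,125.00| = TRY 11,307,440.

TRY 11,307,440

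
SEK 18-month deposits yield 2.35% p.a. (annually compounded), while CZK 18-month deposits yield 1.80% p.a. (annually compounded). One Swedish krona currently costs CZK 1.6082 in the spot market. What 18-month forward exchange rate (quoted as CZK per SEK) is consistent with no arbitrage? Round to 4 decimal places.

1.5953

T = 18/12 years.
CZK growth factor: (1 + 0.0180)^(18/12) = 1.0271211.
SEK growth factor: (1 + 0.0235)^(18/12) = 1.0354563.
Forward (CZK per SEK) = 1.6082 × 1.0271211 / 1.0354563 = 1.595254.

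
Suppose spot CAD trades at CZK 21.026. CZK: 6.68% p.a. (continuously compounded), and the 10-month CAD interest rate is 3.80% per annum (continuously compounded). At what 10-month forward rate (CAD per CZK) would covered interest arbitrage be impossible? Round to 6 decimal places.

0.046432

T = 10/12 years.
CZK accumulates by e^(0.0668×10/12) = 1.0572452.
CAD accumulates by e^(0.0380×10/12) = 1.0321734.
So F = 21.026 × 1.0572452 / 1.0321734 = 21.53673 (CZK/CAD).
Quoted the other way: 1/21.53673 = 0.046432 CAD per CZK.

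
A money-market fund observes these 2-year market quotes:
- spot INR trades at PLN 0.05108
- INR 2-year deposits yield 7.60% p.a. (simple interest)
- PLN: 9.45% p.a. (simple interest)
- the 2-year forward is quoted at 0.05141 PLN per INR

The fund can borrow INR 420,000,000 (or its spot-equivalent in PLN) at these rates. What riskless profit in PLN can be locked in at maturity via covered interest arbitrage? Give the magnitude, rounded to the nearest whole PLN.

T = 2 years.
Route A — deposit INR, sell forward: 420,000,000 × 1.152000 × 0.05141 = PLN 24,874,214.40.
Route B — convert at spot, deposit PLN: 420,000,000 × 0.05108 × 1.189000 = PLN 25,508,330.40.
The quoted forward undervalues INR, so borrow INR, convert to PLN at spot, deposit the PLN at 9.45%, and buy INR forward at 0.05141 to cover the loan.
Arbitrage profit = |24,874,214.40 − 25,508,330.40| = PLN 634,116.

PLN 634,116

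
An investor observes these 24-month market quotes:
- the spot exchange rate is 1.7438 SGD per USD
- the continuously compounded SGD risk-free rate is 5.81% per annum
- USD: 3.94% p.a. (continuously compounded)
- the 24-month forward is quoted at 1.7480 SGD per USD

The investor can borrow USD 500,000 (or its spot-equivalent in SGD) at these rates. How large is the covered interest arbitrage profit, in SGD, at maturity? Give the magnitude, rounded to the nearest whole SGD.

SGD 33,679

T = 2 years.
Invest the USD and cover forward: 500,000 × 1.0819879 × 1.7480 = SGD 945,657.42.
Convert at spot and invest in SGD: 500,000 × 1.7438 × 1.12322049 = SGD 979,335.95.
The quoted forward undervalues USD, so borrow USD, convert to SGD at spot, deposit the SGD at 5.81%, and buy USD forward at 1.7480 to cover the loan.
Arbitrage profit = |945,657.42 − 979,335.95| = SGD 33,679.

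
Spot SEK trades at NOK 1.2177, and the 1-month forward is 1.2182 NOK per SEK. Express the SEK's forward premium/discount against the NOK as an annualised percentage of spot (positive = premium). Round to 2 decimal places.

+0.49%

T = 1/12 years.
Period premium: (1.2182 − 1.2177)/1.2177 = 0.0004106.
Annualise by dividing by T: 0.0004106 / (1/12) = 0.004927 → 0.49%.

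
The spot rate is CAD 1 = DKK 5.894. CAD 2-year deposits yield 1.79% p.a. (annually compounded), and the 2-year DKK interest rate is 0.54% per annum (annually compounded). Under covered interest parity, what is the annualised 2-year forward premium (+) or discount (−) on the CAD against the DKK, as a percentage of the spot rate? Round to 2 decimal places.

T = 2 years.
No-arbitrage forward: 5.894 × 1.0108292 / 1.0361204 = 5.750130 DKK/CAD.
Annualised premium = (F − S)/S × (1/T) = (5.750130 − 5.894)/5.894 ÷ 2 = -1.22%.

-1.22%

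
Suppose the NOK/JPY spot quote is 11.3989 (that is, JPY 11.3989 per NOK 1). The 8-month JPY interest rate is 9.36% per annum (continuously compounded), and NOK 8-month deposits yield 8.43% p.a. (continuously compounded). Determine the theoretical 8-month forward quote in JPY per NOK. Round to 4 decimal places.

11.4698

T = 8/12 years.
Growth of 1 JPY over T: e^(0.0936×8/12) = 1.06438801.
NOK accumulates by e^(0.0843×8/12) = 1.05780922.
CIP: F = S · (grow JPY)/(grow NOK) = 11.3989 × 1.06438801/1.05780922 = 11.469793 JPY per NOK.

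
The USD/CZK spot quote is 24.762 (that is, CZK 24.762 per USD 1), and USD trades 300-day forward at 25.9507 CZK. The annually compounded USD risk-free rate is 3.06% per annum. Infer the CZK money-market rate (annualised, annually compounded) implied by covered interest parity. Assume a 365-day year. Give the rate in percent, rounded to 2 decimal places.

T = 300/365 years.
By CIP, F/S equals the CZK-to-USD growth ratio: 25.9507/24.762 = 1.0480050.
The USD side grows by (1 + 0.0306)^(300/365) = 1.025083.
So the CZK growth factor = 1.0742921.
r = 1.0742921^(365/300) − 1 = 0.091103 → 9.11%.

9.11%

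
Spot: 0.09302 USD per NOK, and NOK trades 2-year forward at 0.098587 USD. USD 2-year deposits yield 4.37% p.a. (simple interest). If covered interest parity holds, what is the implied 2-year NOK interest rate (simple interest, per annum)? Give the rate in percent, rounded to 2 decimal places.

T = 2 years.
CIP gives F = S · g_USD/g_NOK, so g_USD/g_NOK = 0.098587/0.09302 = 1.0598473.
USD growth factor: 1 + 0.0437×2 = 1.087400.
So the NOK growth factor = 1.0259969.
(1.0259969 − 1)/T = 0.012998, i.e. 1.30%.

1.30%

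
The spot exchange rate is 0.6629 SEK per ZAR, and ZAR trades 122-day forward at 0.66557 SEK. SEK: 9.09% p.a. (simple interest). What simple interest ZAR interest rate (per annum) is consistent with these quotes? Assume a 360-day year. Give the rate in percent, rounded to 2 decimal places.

T = 122/360 years.
By CIP, F/S equals the SEK-to-ZAR growth ratio: 0.66557/0.6629 = 1.0040278.
The SEK side grows by 1 + 0.0909×122/360 = 1.030805.
That pins the ZAR growth at 1.0266698.
(1.0266698 − 1)/T = 0.078698, i.e. 7.87%.

7.87%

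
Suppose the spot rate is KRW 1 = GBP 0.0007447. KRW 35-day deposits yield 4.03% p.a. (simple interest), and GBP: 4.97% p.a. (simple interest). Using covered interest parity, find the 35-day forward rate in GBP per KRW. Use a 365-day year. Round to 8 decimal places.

0.00074537

T = 35/365 years.
GBP accumulates by 1 + 0.0497×35/365 = 1.0047658.
KRW growth factor: 1 + 0.0403×35/365 = 1.0038644.
Forward (GBP per KRW) = 0.0007447 × 1.0047658 / 1.0038644 = 0.0007453687.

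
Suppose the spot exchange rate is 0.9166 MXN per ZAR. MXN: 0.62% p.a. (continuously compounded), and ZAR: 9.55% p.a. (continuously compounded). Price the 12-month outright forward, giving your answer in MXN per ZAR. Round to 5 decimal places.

0.83830

T = 1 year.
Growth of 1 MXN over T: e^(0.0062×1) = 1.0062193.
Growth of 1 ZAR over T: e^(0.0955×1) = 1.1002088.
So F = 0.9166 × 1.0062193 / 1.1002088 = 0.8382960 (MXN/ZAR).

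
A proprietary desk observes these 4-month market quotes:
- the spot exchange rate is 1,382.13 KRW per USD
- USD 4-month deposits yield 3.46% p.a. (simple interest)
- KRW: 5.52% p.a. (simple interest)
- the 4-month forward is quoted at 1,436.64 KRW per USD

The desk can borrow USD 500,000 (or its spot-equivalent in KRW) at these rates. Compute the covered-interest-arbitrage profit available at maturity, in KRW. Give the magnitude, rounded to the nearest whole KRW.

T = 4/12 years.
Route A — deposit USD, sell forward: 500,000 × 1.01153333333 × 1436.64 = KRW 726,604,624.00.
Route B — convert at spot, deposit KRW: 500,000 × 1382.13 × 1.018400 = KRW 703,780,596.00.
The quoted forward overvalues USD, so borrow KRW, buy USD at spot, deposit the USD at 3.46%, and sell the proceeds forward at 1,436.64.
The gap between the two covered legs is KRW 22,824,028.

KRW 22,824,028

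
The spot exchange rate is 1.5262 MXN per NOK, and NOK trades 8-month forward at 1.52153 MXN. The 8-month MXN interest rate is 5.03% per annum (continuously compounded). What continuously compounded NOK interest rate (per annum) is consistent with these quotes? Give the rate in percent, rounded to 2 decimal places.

5.49%

T = 8/12 years.
CIP gives F = S · g_MXN/g_NOK, so g_MXN/g_NOK = 1.52153/1.5262 = 0.9969401.
The MXN side grows by e^(0.0503×8/12) = 1.0341019.
So the NOK growth factor = 1.0372759.
Take logs: ln 1.0372759 / (8/12) = 0.054897, so 5.49%.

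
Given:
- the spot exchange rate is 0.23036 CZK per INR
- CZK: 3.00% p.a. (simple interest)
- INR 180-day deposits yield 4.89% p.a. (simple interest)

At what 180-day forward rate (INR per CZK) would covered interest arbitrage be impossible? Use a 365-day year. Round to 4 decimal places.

T = 180/365 years.
Growth of 1 CZK over T: 1 + 0.0300×180/365 = 1.0147945.
Growth of 1 INR over T: 1 + 0.0489×180/365 = 1.0241151.
So F = 0.23036 × 1.0147945 / 1.0241151 = 0.2282635 (CZK/INR).
Invert for INR per CZK: 1 / 0.2282635 = 4.3809.

4.3809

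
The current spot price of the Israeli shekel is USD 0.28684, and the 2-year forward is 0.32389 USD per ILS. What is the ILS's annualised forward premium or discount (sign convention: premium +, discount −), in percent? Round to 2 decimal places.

T = 2 years.
(F − S)/S = (0.32389 − 0.28684)/0.28684 = 0.1291661.
Annualise by dividing by T: 0.1291661 / 2 = 0.064583 → 6.46%.

+6.46%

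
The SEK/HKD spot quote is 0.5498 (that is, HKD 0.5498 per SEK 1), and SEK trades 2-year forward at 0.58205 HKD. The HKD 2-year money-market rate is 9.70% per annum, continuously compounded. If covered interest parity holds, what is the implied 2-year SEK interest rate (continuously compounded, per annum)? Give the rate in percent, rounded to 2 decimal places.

6.85%

T = 2 years.
By CIP, F/S equals the HKD-to-SEK growth ratio: 0.58205/0.5498 = 1.0586577.
HKD growth factor: e^(0.0970×2) = 1.2140963.
Hence g_SEK = 1.1468261.
Take logs: ln 1.1468261 / 2 = 0.068499, so 6.85%.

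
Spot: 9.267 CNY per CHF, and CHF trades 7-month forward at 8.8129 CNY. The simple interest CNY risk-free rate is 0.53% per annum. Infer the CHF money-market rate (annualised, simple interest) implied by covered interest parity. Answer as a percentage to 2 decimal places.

9.39%

T = 7/12 years.
F/S = 8.8129/9.267 = 0.9509982 = (growth of CNY) / (growth of CHF).
The CNY side grows by 1 + 0.0053×7/12 = 1.0030917.
So the CHF growth factor = 1.0547777.
(1.0547777 − 1)/T = 0.093905, i.e. 9.39%.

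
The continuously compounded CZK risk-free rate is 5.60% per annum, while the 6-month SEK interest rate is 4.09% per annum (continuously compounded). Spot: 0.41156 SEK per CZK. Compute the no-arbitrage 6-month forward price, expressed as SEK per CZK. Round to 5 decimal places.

0.40846

T = 6/12 years.
SEK accumulates by e^(0.0409×6/12) = 1.0206605.
Growth of 1 CZK over T: e^(0.0560×6/12) = 1.0283957.
Forward (SEK per CZK) = 0.41156 × 1.0206605 / 1.0283957 = 0.4084644.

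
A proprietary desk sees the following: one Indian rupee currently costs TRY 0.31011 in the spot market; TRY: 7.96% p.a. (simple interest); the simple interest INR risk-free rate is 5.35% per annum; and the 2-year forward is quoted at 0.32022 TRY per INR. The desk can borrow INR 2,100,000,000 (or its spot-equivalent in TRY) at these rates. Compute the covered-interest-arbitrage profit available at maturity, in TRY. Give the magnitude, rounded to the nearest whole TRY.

TRY 10,491,541

T = 2 years.
Keep in INR, deliver into the forward: 2,100,000,000·1.107000·0.32022 = TRY 744,415,434.00.
Swap to TRY now, deposit: 2,100,000,000·0.31011·1.159200 = TRY 754,906,975.20.
The quoted forward undervalues INR, so borrow INR, convert to TRY at spot, deposit the TRY at 7.96%, and buy INR forward at 0.32022 to cover the loan.
Profit = 754,906,975.20 − 744,415,434.00 = TRY 10,491,541.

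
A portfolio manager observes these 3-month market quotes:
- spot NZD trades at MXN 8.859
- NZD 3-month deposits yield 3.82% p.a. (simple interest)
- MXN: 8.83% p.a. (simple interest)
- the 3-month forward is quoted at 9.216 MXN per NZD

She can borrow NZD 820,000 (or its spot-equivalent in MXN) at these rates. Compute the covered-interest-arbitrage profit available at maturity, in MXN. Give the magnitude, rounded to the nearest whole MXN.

MXN 204,549

T = 3/12 years.
Route A — deposit NZD, sell forward: 820,000 × 1.009550 × 9.216 = MXN 7,629,290.50.
Route B — convert at spot, deposit MXN: 820,000 × 8.859 × 1.022075 = MXN 7,424,741.19.
The quoted forward overvalues NZD, so borrow MXN, buy NZD at spot, deposit the NZD at 3.82%, and sell the proceeds forward at 9.216.
The gap between the two covered legs is MXN 204,549.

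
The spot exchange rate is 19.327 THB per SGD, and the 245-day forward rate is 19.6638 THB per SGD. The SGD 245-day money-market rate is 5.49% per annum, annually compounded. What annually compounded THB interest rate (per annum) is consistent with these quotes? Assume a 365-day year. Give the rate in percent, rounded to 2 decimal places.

8.24%

T = 245/365 years.
CIP gives F = S · g_THB/g_SGD, so g_THB/g_SGD = 19.6638/19.327 = 1.0174264.
The SGD side grows by (1 + 0.0549)^(245/365) = 1.036526.
So the THB growth factor = 1.0545889.
r = 1.0545889^(365/245) − 1 = 0.082404 → 8.24%.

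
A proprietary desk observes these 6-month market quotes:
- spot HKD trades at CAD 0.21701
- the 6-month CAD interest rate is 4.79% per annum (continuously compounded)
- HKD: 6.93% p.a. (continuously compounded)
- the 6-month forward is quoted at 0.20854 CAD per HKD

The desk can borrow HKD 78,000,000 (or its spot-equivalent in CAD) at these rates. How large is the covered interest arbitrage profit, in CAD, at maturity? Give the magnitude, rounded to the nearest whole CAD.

T = 6/12 years.
Keep in HKD, deliver into the forward: 78,000,000·1.0352573053·0.20854 = CAD 16,839,619.56.
Swap to CAD now, deposit: 78,000,000·0.21701·1.0242391047 = CAD 17,337,069.99.
The quoted forward undervalues HKD, so borrow HKD, convert to CAD at spot, deposit the CAD at 4.79%, and buy HKD forward at 0.20854 to cover the loan.
Profit = 17,337,069.99 − 16,839,619.56 = CAD 497,450.

CAD 497,450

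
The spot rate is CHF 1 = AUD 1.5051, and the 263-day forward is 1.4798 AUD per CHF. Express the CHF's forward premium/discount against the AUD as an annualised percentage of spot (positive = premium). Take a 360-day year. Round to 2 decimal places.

T = 263/360 years.
Period premium: (1.4798 − 1.5051)/1.5051 = -0.0168095.
Per annum: -0.0168095 / (263/360) = -0.023009 = -2.30%.

-2.30%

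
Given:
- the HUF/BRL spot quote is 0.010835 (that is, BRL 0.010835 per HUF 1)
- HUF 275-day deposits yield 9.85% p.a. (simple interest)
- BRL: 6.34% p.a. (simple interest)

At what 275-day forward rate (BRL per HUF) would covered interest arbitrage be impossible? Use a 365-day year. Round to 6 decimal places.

T = 275/365 years.
BRL accumulates by 1 + 0.0634×275/365 = 1.0477671.
Growth of 1 HUF over T: 1 + 0.0985×275/365 = 1.0742123.
Forward (BRL per HUF) = 0.010835 × 1.0477671 / 1.0742123 = 0.01056826.

0.010568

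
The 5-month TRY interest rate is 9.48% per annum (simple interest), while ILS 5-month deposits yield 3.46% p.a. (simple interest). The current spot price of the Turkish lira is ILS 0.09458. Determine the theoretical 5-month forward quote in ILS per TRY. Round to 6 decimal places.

T = 5/12 years.
ILS growth factor: 1 + 0.0346×5/12 = 1.0144167.
TRY accumulates by 1 + 0.0948×5/12 = 1.039500.
CIP: F = S · (grow ILS)/(grow TRY) = 0.09458 × 1.0144167/1.039500 = 0.09229777 ILS per TRY.

0.092298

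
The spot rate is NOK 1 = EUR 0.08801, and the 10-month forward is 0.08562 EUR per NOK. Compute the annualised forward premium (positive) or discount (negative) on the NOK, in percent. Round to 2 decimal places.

T = 10/12 years.
NOK trades forward at -2.71560% vs spot over the period.
Annualise by dividing by T: -0.0271560 / (10/12) = -0.032587 → -3.26%.

-3.26%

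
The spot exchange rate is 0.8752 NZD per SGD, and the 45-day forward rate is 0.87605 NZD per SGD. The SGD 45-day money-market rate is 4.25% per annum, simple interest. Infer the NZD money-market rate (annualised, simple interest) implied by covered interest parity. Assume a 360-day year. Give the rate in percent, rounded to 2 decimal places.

T = 45/360 years.
CIP gives F = S · g_NZD/g_SGD, so g_NZD/g_SGD = 0.87605/0.8752 = 1.0009712.
The SGD side grows by 1 + 0.0425×45/360 = 1.0053125.
Hence g_NZD = 1.0062889.
(1.0062889 − 1)/T = 0.050311, i.e. 5.03%.

5.03%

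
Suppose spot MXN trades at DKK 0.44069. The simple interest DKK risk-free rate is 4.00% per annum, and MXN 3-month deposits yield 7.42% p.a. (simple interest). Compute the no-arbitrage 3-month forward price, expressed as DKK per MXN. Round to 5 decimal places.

0.43699

T = 3/12 years.
Growth of 1 DKK over T: 1 + 0.0400×3/12 = 1.010000.
MXN growth factor: 1 + 0.0742×3/12 = 1.018550.
Forward (DKK per MXN) = 0.44069 × 1.010000 / 1.018550 = 0.4369907.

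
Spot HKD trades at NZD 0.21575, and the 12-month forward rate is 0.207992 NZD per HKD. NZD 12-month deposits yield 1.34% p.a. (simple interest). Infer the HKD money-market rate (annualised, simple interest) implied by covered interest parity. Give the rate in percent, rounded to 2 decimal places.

T = 1 year.
F/S = 0.207992/0.21575 = 0.9640417 = (growth of NZD) / (growth of HKD).
NZD growth factor: 1 + 0.0134×1 = 1.013400.
So the HKD growth factor = 1.0511993.
r = (1.0511993 − 1)/1 = 0.051199 → 5.12%.

5.12%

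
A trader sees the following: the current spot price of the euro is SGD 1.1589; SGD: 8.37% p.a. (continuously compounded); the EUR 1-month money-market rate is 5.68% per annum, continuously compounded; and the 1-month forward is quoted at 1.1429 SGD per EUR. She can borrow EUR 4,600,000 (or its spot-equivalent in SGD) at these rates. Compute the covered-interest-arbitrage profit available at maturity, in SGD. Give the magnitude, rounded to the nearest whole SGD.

T = 1/12 years.
Route A — deposit EUR, sell forward: 4,600,000 × 1.004744553 × 1.1429 = SGD 5,282,283.73.
Route B — convert at spot, deposit SGD: 4,600,000 × 1.1589 × 1.006999382 = SGD 5,368,253.29.
The quoted forward undervalues EUR, so borrow EUR, convert to SGD at spot, deposit the SGD at 8.37%, and buy EUR forward at 1.1429 to cover the loan.
The gap between the two covered legs is SGD 85,970.

SGD 85,970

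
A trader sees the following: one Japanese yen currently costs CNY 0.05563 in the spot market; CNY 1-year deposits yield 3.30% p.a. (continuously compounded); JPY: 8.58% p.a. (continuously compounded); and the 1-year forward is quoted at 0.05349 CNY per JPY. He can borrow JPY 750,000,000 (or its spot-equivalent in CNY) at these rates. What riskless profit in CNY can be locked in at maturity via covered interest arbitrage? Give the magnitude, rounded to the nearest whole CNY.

T = 1 year.
Invest the JPY and cover forward: 750,000,000 × 1.0895883888 × 0.05349 = CNY 43,711,562.19.
Convert at spot and invest in CNY: 750,000,000 × 0.05563 × 1.0335505392 = CNY 43,122,312.37.
The quoted forward overvalues JPY, so borrow CNY, buy JPY at spot, deposit the JPY at 8.58%, and sell the proceeds forward at 0.05349.
Profit = 43,711,562.19 − 43,122,312.37 = CNY 589,250.

CNY 589,250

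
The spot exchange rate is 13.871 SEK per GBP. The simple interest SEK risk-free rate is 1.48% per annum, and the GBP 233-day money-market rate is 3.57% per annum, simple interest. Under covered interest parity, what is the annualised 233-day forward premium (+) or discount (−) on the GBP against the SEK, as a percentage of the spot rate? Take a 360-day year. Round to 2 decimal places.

T = 233/360 years.
No-arbitrage forward: 13.871 × 1.0095789 / 1.0231058 = 13.687606 SEK/GBP.
Annualised premium = (F − S)/S × (1/T) = (13.687606 − 13.871)/13.871 ÷ (233/360) = -2.04%.

-2.04%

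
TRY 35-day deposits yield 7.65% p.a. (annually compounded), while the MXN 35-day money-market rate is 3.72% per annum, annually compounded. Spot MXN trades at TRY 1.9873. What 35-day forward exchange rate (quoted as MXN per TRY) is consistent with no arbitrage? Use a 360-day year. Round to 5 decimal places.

0.50138

T = 35/360 years.
TRY accumulates by (1 + 0.0765)^(35/360) = 1.0071925.
MXN accumulates by (1 + 0.0372)^(35/360) = 1.0035573.
So F = 1.9873 × 1.0071925 / 1.0035573 = 1.994499 (TRY/MXN).
Quoted the other way: 1/1.994499 = 0.50138 MXN per TRY.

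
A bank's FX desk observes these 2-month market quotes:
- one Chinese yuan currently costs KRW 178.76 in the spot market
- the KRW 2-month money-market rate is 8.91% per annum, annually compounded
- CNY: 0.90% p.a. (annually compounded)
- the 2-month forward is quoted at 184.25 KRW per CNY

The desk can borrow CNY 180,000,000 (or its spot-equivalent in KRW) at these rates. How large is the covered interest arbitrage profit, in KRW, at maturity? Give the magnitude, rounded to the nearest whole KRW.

KRW 576,766,929

T = 2/12 years.
Route A — deposit CNY, sell forward: 180,000,000 × 1.001494405742 × 184.25 = KRW 33,214,561,966.43.
Route B — convert at spot, deposit KRW: 180,000,000 × 178.76 × 1.014326938594 = KRW 32,637,795,037.75.
The quoted forward overvalues CNY, so borrow KRW, buy CNY at spot, deposit the CNY at 0.90%, and sell the proceeds forward at 184.25.
Profit = 33,214,561,966.43 − 32,637,795,037.75 = KRW 576,766,929.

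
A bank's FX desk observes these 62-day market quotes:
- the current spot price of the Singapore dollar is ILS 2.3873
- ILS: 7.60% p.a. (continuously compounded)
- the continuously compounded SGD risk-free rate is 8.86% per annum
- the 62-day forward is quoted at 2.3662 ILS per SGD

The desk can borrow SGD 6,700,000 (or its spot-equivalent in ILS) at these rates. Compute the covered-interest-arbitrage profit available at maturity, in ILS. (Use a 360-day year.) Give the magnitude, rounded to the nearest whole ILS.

ILS 108,339

T = 62/360 years.
Route A — deposit SGD, sell forward: 6,700,000 × 1.0153759001 × 2.3662 = ILS 16,097,302.45.
Route B — convert at spot, deposit ILS: 6,700,000 × 2.3873 × 1.0131749234 = ILS 16,205,641.71.
The quoted forward undervalues SGD, so borrow SGD, convert to ILS at spot, deposit the ILS at 7.60%, and buy SGD forward at 2.3662 to cover the loan.
Arbitrage profit = |16,097,302.45 − 16,205,641.71| = ILS 108,339.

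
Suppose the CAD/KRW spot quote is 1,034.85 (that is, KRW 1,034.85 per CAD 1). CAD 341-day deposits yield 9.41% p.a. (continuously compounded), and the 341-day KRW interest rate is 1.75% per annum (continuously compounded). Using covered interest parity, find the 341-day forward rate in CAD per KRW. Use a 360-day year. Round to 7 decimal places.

T = 341/360 years.
Growth of 1 KRW over T: e^(0.0175×341/360) = 1.0167145.
Growth of 1 CAD over T: e^(0.0941×341/360) = 1.0932267.
CIP: F = S · (grow KRW)/(grow CAD) = 1034.85 × 1.0167145/1.0932267 = 962.4234 KRW per CAD.
Quoted the other way: 1/962.4234 = 0.0010390 CAD per KRW.

0.0010390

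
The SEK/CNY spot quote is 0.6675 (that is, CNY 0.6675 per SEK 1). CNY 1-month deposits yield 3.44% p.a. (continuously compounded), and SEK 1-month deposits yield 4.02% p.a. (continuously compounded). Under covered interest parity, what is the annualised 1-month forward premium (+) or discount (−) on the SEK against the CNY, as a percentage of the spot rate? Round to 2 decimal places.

T = 1/12 years.
F = S · g_CNY/g_SEK = 0.6675 × 1.0028708/1.0033556 = 0.6671775.
(F − S)/S ÷ T = (0.6671775 − 0.6675)/0.6675/(1/12) = -0.005798 → -0.58%.

-0.58%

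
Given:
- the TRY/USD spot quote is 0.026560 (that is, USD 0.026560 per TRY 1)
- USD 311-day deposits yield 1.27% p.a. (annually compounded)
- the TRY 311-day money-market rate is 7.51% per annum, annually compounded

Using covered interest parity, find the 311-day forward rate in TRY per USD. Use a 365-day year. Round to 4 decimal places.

T = 311/365 years.
Growth of 1 USD over T: (1 + 0.0127)^(311/365) = 1.01081098.
Growth of 1 TRY over T: (1 + 0.0751)^(311/365) = 1.06364365.
Forward (USD per TRY) = 0.02656 × 1.01081098 / 1.06364365 = 0.025240728.
Quoted the other way: 1/0.025240728 = 39.6185 TRY per USD.

39.6185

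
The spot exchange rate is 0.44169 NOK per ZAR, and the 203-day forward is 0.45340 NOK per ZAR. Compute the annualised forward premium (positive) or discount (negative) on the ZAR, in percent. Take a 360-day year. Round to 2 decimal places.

+4.70%

T = 203/360 years.
Period premium: (0.45340 − 0.44169)/0.44169 = 0.0265118.
Annualise by dividing by T: 0.0265118 / (203/360) = 0.047016 → 4.70%.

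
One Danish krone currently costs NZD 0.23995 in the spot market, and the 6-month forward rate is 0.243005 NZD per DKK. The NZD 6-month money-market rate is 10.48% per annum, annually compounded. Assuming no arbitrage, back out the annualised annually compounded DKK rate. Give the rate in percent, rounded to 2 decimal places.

7.72%

T = 6/12 years.
By CIP, F/S equals the NZD-to-DKK growth ratio: 0.243005/0.23995 = 1.0127318.
The NZD side grows by (1 + 0.1048)^(6/12) = 1.0510947.
Hence g_DKK = 1.0378806.
Annualise: 1.0378806^(12/6) − 1 = 0.077196 = 7.72%.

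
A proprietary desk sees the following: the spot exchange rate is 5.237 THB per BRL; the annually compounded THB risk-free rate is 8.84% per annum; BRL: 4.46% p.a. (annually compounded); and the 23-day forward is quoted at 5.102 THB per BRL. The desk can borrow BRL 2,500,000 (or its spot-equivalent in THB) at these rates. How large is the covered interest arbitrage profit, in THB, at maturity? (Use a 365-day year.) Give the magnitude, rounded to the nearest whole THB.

THB 372,453

T = 23/365 years.
Route A — deposit BRL, sell forward: 2,500,000 × 1.0027533255 × 5.102 = THB 12,790,118.67.
Route B — convert at spot, deposit THB: 2,500,000 × 5.237 × 1.0053520817 = THB 13,162,572.13.
The quoted forward undervalues BRL, so borrow BRL, convert to THB at spot, deposit the THB at 8.84%, and buy BRL forward at 5.102 to cover the loan.
The gap between the two covered legs is THB 372,453.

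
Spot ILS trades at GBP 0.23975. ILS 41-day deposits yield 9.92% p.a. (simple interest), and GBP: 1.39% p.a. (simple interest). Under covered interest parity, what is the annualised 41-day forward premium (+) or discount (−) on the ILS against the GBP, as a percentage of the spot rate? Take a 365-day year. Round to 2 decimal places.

T = 41/365 years.
CIP forward (GBP per ILS) = 0.23975 × 1.0015614/1.011143 = 0.23747813.
(F − S)/S ÷ T = (0.23747813 − 0.23975)/0.23975/(41/365) = -0.084359 → -8.44%.

-8.44%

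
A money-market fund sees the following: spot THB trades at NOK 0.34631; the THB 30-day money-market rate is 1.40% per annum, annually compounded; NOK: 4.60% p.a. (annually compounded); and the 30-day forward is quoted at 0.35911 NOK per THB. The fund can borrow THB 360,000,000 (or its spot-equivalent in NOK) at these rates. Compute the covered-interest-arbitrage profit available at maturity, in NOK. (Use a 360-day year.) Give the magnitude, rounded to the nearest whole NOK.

NOK 4,289,749

T = 30/360 years.
Keep in THB, deliver into the forward: 360,000,000·1.00115924684·0.35911 = NOK 129,429,466.97.
Swap to NOK now, deposit: 360,000,000·0.34631·1.00375481218 = NOK 125,139,718.44.
The quoted forward overvalues THB, so borrow NOK, buy THB at spot, deposit the THB at 1.40%, and sell the proceeds forward at 0.35911.
The gap between the two covered legs is NOK 4,289,749.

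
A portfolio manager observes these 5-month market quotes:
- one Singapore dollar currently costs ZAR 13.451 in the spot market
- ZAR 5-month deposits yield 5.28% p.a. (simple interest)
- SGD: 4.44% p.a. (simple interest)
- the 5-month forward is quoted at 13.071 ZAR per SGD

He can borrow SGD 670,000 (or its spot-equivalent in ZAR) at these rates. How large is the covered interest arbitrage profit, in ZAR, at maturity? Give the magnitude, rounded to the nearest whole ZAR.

ZAR 290,853

T = 5/12 years.
Invest the SGD and cover forward: 670,000 × 1.018500 × 13.071 = ZAR 8,919,585.05.
Convert at spot and invest in ZAR: 670,000 × 13.451 × 1.022000 = ZAR 9,210,437.74.
The quoted forward undervalues SGD, so borrow SGD, convert to ZAR at spot, deposit the ZAR at 5.28%, and buy SGD forward at 13.071 to cover the loan.
The gap between the two covered legs is ZAR 290,853.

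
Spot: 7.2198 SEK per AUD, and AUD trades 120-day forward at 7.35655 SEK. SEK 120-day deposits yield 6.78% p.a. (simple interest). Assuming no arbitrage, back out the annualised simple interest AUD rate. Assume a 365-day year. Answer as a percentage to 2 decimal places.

T = 120/365 years.
F/S = 7.35655/7.2198 = 1.0189410 = (growth of SEK) / (growth of AUD).
SEK growth factor: 1 + 0.0678×120/365 = 1.0222904.
That pins the AUD growth at 1.0032871.
(1.0032871 − 1)/T = 0.009998, i.e. 1.00%.

1.00%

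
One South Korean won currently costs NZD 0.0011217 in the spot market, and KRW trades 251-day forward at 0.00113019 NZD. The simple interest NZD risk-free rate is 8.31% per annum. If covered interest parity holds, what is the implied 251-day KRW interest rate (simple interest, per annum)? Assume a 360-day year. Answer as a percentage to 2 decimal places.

7.17%

T = 251/360 years.
CIP gives F = S · g_NZD/g_KRW, so g_NZD/g_KRW = 0.00113019/0.0011217 = 1.0075689.
NZD growth factor: 1 + 0.0831×251/360 = 1.0579392.
That pins the KRW growth at 1.0499919.
(1.0499919 − 1)/T = 0.071702, i.e. 7.17%.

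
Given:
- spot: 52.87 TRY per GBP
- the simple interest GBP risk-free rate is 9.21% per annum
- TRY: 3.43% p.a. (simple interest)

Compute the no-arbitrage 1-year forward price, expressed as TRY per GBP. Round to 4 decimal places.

T = 1 year.
TRY growth factor: 1 + 0.0343×1 = 1.034300.
GBP growth factor: 1 + 0.0921×1 = 1.092100.
So F = 52.87 × 1.034300 / 1.092100 = 50.071826 (TRY/GBP).

50.0718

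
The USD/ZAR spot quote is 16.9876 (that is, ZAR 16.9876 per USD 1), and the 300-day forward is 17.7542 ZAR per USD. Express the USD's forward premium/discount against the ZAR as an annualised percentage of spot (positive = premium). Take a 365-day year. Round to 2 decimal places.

+5.49%

T = 300/365 years.
(F − S)/S = (17.7542 − 16.9876)/16.9876 = 0.0451270.
×(1/T) gives 5.49% p.a.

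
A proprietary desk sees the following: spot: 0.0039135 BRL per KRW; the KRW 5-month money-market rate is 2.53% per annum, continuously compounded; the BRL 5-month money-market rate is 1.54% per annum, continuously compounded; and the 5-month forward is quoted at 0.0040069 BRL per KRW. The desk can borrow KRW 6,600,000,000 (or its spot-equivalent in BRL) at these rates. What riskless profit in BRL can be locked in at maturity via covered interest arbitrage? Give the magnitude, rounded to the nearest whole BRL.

BRL 730,425

T = 5/12 years.
Keep in KRW, deliver into the forward: 6,600,000,000·1.0105974258·0.0040069 = BRL 26,725,794.65.
Swap to BRL now, deposit: 6,600,000,000·0.0039135·1.0064372976 = BRL 25,995,369.60.
The quoted forward overvalues KRW, so borrow BRL, buy KRW at spot, deposit the KRW at 2.53%, and sell the proceeds forward at 0.0040069.
The gap between the two covered legs is BRL 730,425.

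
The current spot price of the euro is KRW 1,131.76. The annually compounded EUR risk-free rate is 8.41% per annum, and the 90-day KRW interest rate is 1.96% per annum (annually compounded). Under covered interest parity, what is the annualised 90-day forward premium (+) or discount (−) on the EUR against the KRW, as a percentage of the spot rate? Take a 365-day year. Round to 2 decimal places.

-6.09%

T = 90/365 years.
F = S · g_KRW/g_EUR = 1131.76 × 1.0047976/1.0201105 = 1114.77113.
Annualised premium = (F − S)/S × (1/T) = (1114.77113 − 1131.76)/1131.76 ÷ (90/365) = -6.09%.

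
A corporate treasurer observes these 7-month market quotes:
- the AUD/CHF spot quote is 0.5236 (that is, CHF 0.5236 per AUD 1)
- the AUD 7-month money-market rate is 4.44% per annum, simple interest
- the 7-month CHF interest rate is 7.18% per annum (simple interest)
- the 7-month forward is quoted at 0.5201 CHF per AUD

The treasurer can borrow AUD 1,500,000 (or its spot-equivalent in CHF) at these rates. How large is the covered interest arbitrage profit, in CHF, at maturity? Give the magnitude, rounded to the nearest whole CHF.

CHF 17,939

T = 7/12 years.
Invest the AUD and cover forward: 1,500,000 × 1.025900 × 0.5201 = CHF 800,355.89.
Convert at spot and invest in CHF: 1,500,000 × 0.5236 × 1.04188333 = CHF 818,295.17.
The quoted forward undervalues AUD, so borrow AUD, convert to CHF at spot, deposit the CHF at 7.18%, and buy AUD forward at 0.5201 to cover the loan.
Profit = 818,295.17 − 800,355.89 = CHF 17,939.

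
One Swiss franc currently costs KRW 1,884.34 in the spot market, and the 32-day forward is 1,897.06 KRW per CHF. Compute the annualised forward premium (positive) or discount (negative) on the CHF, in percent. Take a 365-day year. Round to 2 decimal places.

T = 32/365 years.
CHF trades forward at +0.67504% vs spot over the period.
Per annum: 0.0067504 / (32/365) = 0.076997 = 7.70%.

+7.70%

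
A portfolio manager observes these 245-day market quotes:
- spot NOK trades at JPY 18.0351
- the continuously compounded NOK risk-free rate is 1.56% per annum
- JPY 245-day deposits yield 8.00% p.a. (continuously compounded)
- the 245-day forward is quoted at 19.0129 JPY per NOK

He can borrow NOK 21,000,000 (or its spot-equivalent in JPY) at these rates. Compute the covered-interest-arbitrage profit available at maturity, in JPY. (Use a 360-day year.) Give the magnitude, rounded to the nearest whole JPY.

JPY 3,603,524

T = 245/360 years.
Route A — deposit NOK, sell forward: 21,000,000 × 1.01067322344 × 19.0129 = JPY 403,532,407.53.
Route B — convert at spot, deposit JPY: 21,000,000 × 18.0351 × 1.05595381068 = JPY 399,928,883.99.
The quoted forward overvalues NOK, so borrow JPY, buy NOK at spot, deposit the NOK at 1.56%, and sell the proceeds forward at 19.0129.
The gap between the two covered legs is JPY 3,603,524.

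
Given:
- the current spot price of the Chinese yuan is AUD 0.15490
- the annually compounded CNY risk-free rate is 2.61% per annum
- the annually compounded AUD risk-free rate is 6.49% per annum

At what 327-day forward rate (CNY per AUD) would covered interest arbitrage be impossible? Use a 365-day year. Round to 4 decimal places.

T = 327/365 years.
AUD growth factor: (1 + 0.0649)^(327/365) = 1.0579514.
CNY accumulates by (1 + 0.0261)^(327/365) = 1.0233513.
So F = 0.1549 × 1.0579514 / 1.0233513 = 0.1601373 (AUD/CNY).
Invert for CNY per AUD: 1 / 0.1601373 = 6.2446.

6.2446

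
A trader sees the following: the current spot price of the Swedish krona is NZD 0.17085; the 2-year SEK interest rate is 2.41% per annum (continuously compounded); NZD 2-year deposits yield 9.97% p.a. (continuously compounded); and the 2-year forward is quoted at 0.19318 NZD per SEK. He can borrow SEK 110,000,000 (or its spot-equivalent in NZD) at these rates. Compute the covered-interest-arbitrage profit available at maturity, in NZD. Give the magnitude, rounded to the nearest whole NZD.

T = 2 years.
Route A — deposit SEK, sell forward: 110,000,000 × 1.0493805104 × 0.19318 = NZD 22,299,125.97.
Route B — convert at spot, deposit NZD: 110,000,000 × 0.17085 × 1.2206701363 = NZD 22,940,664.21.
The quoted forward undervalues SEK, so borrow SEK, convert to NZD at spot, deposit the NZD at 9.97%, and buy SEK forward at 0.19318 to cover the loan.
Profit = 22,940,664.21 − 22,299,125.97 = NZD 641,538.

NZD 641,538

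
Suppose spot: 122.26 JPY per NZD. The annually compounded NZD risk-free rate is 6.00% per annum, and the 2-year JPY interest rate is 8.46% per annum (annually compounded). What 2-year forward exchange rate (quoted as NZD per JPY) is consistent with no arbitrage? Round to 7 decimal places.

0.0078125

T = 2 years.
Growth of 1 JPY over T: (1 + 0.0846)^2 = 1.1763572.
NZD accumulates by (1 + 0.0600)^2 = 1.123600.
Forward (JPY per NZD) = 122.26 × 1.1763572 / 1.123600 = 128.0006.
Invert for NZD per JPY: 1 / 128.0006 = 0.0078125.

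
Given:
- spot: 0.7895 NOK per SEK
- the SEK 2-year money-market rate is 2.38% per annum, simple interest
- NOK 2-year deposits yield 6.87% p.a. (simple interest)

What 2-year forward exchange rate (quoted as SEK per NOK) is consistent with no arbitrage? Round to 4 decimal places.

T = 2 years.
Growth of 1 NOK over T: 1 + 0.0687×2 = 1.137400.
SEK growth factor: 1 + 0.0238×2 = 1.047600.
So F = 0.7895 × 1.137400 / 1.047600 = 0.8571757 (NOK/SEK).
Invert for SEK per NOK: 1 / 0.8571757 = 1.1666.

1.1666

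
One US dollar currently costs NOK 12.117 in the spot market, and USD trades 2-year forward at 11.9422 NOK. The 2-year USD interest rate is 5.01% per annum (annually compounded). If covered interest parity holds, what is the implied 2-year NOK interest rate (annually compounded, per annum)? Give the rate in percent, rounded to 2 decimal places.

T = 2 years.
By CIP, F/S equals the NOK-to-USD growth ratio: 11.9422/12.117 = 0.9855740.
The USD side grows by (1 + 0.0501)^2 = 1.102710.
Hence g_NOK = 1.0868023.
Annualise: 1.0868023^(1/2) − 1 = 0.042498 = 4.25%.

4.25%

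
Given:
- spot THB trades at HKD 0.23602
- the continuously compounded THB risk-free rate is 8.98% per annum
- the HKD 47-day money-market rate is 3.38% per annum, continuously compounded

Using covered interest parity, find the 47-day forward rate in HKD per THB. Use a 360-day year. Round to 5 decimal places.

0.23430

T = 47/360 years.
Growth of 1 HKD over T: e^(0.0338×47/360) = 1.0044225.
THB accumulates by e^(0.0898×47/360) = 1.0117929.
CIP: F = S · (grow HKD)/(grow THB) = 0.23602 × 1.0044225/1.0117929 = 0.2343007 HKD per THB.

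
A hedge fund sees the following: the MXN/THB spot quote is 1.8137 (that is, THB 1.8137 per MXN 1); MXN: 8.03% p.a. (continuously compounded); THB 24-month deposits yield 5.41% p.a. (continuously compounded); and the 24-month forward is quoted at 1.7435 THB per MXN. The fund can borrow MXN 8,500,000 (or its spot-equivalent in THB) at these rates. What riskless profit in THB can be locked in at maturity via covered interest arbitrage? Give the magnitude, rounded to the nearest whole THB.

THB 223,479

T = 2 years.
Invest the MXN and cover forward: 8,500,000 × 1.1742151888 × 1.7435 = THB 17,401,575.54.
Convert at spot and invest in THB: 8,500,000 × 1.8137 × 1.1142705772 = THB 17,178,096.64.
The quoted forward overvalues MXN, so borrow THB, buy MXN at spot, deposit the MXN at 8.03%, and sell the proceeds forward at 1.7435.
The gap between the two covered legs is THB 223,479.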